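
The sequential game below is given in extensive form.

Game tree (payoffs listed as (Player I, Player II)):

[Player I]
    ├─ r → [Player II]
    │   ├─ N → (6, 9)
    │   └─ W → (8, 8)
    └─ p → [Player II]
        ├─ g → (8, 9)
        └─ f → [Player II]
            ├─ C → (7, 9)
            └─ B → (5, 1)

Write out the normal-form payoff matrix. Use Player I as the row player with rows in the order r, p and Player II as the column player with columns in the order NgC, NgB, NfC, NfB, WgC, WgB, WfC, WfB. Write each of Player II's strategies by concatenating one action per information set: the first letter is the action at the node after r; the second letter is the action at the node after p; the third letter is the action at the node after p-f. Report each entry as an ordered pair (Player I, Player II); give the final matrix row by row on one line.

r: (6,9) (6,9) (6,9) (6,9) (8,8) (8,8) (8,8) (8,8) | p: (8,9) (8,9) (7,9) (5,1) (8,9) (8,9) (7,9) (5,1)

          NgC      NgB      NfC      NfB      WgC      WgB      WfC      WfB
   r    (6,9)    (6,9)    (6,9)    (6,9)    (8,8)    (8,8)    (8,8)    (8,8)
   p    (8,9)    (8,9)    (7,9)    (5,1)    (8,9)    (8,9)    (7,9)    (5,1)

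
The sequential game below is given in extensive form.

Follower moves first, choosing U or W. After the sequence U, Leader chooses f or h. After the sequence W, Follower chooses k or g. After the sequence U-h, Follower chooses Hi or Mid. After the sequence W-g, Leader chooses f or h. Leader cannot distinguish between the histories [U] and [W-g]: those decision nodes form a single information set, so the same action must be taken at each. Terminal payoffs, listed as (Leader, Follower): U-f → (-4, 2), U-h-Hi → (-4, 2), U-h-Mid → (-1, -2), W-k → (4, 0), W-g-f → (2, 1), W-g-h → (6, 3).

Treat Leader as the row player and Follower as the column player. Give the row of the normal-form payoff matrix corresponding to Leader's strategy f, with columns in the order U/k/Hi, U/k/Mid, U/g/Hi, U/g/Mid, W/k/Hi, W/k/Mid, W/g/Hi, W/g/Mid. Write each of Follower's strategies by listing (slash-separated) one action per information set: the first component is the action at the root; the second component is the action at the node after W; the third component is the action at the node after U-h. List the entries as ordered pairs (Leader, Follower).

(-4,2) (-4,2) (-4,2) (-4,2) (4,0) (4,0) (2,1) (2,1)

vs U/k/Hi: Follower plays U → Leader plays f at [U] → (-4, 2)
vs U/k/Mid: Follower plays U → Leader plays f at [U] → (-4, 2)
vs U/g/Hi: Follower plays U → Leader plays f at [U] → (-4, 2)
vs U/g/Mid: Follower plays U → Leader plays f at [U] → (-4, 2)
vs W/k/Hi: Follower plays W → Follower plays k at [W] → (4, 0)
vs W/k/Mid: Follower plays W → Follower plays k at [W] → (4, 0)
vs W/g/Hi: Follower plays W → Follower plays g at [W] → Leader plays f at [W-g] → (2, 1)
vs W/g/Mid: Follower plays W → Follower plays g at [W] → Leader plays f at [W-g] → (2, 1)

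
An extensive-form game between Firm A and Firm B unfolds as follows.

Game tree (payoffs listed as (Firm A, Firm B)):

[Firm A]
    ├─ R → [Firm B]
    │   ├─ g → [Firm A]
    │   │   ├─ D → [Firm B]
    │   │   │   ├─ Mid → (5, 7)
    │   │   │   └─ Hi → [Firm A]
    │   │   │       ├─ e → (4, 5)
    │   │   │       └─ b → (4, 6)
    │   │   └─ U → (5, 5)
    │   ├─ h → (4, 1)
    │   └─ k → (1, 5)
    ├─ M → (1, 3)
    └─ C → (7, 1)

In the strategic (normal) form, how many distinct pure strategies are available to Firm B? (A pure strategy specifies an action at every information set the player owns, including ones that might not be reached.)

6

Firm B owns the node after R with actions {g, h, k} — three choices.
Firm B owns the node after R-g-D with actions {Mid, Hi} — two choices.
A pure strategy fixes one action at each information set independently, so the count is the product 3 × 2 = 6.
(For reference, Firm A has 12 pure strategies, giving a 6×12 normal-form matrix.)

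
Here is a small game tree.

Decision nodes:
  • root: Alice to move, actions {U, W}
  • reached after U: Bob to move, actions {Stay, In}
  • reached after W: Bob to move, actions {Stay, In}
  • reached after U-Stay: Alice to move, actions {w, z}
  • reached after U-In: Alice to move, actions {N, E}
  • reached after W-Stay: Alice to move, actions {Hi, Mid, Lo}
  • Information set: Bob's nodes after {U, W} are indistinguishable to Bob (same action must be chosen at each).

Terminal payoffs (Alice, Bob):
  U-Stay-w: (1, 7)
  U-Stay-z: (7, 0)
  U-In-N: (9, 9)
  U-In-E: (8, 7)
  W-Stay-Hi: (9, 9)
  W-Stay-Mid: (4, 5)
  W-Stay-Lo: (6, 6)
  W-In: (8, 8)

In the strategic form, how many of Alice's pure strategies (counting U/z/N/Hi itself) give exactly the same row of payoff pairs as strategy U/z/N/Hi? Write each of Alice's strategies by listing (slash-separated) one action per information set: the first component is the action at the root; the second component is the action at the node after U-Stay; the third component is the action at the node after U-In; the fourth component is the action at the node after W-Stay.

Row for U/z/N/Hi (columns Stay, In): (7,0) (9,9).
Under U/z/N/Hi, Alice's choice at the node after W-Stay can never be reached regardless of what Bob does, so varying those choices leaves every outcome unchanged.
Holding the reachable choices fixed and varying the unreachable one freely already gives 3 equivalent strategies.
No other strategy reproduces this row, so those 3 are the full class: U/z/N/Hi, U/z/N/Mid, U/z/N/Lo.

3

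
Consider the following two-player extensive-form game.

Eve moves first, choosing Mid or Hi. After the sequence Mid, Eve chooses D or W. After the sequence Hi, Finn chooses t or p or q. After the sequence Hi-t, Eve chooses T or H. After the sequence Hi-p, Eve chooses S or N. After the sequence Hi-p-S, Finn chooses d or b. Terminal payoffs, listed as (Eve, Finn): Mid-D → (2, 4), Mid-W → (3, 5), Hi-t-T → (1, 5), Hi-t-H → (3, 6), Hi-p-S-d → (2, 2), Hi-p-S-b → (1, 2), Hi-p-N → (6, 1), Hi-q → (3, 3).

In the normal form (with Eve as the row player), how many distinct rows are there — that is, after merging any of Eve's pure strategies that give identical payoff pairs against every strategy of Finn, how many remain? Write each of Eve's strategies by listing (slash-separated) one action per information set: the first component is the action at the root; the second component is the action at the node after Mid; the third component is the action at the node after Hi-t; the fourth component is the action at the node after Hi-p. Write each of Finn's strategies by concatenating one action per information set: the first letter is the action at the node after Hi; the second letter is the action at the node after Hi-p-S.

6

Eve has 16 pure strategies: Mid/D/T/S, Mid/D/T/N, Mid/D/H/S, Mid/D/H/N, Mid/W/T/S, Mid/W/T/N, Mid/W/H/S, Mid/W/H/N, Hi/D/T/S, Hi/D/T/N, Hi/D/H/S, Hi/D/H/N, Hi/W/T/S, Hi/W/T/N, Hi/W/H/S, Hi/W/H/N. Columns: td, tb, pd, pb, qd, qb.
{Mid/D/T/S, Mid/D/T/N, Mid/D/H/S, Mid/D/H/N} → row (2,4) (2,4) (2,4) (2,4) (2,4) (2,4)
{Mid/W/T/S, Mid/W/T/N, Mid/W/H/S, Mid/W/H/N} → row (3,5) (3,5) (3,5) (3,5) (3,5) (3,5)
{Hi/D/T/S, Hi/W/T/S} → row (1,5) (1,5) (2,2) (1,2) (3,3) (3,3)
{Hi/D/T/N, Hi/W/T/N} → row (1,5) (1,5) (6,1) (6,1) (3,3) (3,3)
{Hi/D/H/S, Hi/W/H/S} → row (3,6) (3,6) (2,2) (1,2) (3,3) (3,3)
{Hi/D/H/N, Hi/W/H/N} → row (3,6) (3,6) (6,1) (6,1) (3,3) (3,3)
That's 6 distinct rows out of 16 strategies.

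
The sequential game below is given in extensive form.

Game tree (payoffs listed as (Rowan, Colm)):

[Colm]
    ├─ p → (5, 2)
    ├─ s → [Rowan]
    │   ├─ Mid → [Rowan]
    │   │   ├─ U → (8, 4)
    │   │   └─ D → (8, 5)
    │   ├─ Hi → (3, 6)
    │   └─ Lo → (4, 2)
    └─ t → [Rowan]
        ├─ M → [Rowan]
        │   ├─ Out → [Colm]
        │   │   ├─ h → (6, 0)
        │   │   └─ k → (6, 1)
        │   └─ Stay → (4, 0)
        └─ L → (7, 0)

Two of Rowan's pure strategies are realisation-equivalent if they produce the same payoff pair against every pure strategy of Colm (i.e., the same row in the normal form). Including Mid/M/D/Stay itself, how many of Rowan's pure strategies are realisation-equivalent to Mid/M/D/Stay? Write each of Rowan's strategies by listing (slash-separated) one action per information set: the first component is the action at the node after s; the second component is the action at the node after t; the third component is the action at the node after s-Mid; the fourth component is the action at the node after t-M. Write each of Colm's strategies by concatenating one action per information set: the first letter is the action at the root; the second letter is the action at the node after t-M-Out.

1

Row for Mid/M/D/Stay (columns ph, pk, sh, sk, th, tk): (5,2) (5,2) (8,5) (8,5) (4,0) (4,0).
Every one of Rowan's information sets is on the play path for some reply by Colm when Rowan follows Mid/M/D/Stay.
Changing the action at any of them therefore changes at least one column, so only Mid/M/D/Stay itself gives this row.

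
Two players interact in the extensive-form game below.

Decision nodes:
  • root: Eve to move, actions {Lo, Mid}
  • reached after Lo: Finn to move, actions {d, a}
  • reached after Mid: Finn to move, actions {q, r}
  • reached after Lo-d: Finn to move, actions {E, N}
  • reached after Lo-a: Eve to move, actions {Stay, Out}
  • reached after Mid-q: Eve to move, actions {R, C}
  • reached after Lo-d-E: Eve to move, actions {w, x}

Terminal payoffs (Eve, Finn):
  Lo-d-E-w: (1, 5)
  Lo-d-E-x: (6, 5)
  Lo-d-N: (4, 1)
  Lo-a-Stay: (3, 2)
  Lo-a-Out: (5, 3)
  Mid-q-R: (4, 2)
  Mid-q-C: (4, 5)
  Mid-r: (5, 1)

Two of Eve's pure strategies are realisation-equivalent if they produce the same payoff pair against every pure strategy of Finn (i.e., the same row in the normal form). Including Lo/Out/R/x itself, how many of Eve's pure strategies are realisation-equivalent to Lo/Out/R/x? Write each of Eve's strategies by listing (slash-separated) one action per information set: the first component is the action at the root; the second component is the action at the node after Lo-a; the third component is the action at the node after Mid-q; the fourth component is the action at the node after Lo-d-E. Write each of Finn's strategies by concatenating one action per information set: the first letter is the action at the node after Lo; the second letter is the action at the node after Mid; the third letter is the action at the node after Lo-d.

Row for Lo/Out/R/x (columns dqE, dqN, drE, drN, aqE, aqN, arE, arN): (6,5) (4,1) (6,5) (4,1) (5,3) (5,3) (5,3) (5,3).
Under Lo/Out/R/x, Eve's choice at the node after Mid-q can never be reached regardless of what Finn does, so varying those choices leaves every outcome unchanged.
Holding the reachable choices fixed and varying the unreachable one freely already gives 2 equivalent strategies.
No other strategy reproduces this row, so those 2 are the full class: Lo/Out/R/x, Lo/Out/C/x.

2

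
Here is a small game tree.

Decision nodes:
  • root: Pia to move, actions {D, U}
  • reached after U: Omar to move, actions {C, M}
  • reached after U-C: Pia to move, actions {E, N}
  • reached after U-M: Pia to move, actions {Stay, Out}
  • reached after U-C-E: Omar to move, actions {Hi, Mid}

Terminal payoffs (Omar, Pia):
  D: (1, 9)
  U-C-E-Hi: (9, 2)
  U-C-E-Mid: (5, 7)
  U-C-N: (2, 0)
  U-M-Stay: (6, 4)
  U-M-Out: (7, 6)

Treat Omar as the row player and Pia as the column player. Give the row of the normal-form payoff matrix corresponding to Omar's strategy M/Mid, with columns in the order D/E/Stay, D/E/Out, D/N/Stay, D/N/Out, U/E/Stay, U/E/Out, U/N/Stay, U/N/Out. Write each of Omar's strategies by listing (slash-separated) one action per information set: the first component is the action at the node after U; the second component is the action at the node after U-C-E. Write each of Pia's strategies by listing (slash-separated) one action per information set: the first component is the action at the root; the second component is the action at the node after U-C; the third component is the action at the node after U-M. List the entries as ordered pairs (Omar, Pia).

(1,9) (1,9) (1,9) (1,9) (6,4) (7,6) (6,4) (7,6)

vs D/E/Stay: Pia plays D → (1, 9)
vs D/E/Out: Pia plays D → (1, 9)
vs D/N/Stay: Pia plays D → (1, 9)
vs D/N/Out: Pia plays D → (1, 9)
vs U/E/Stay: Pia plays U → Omar plays M at [U] → Pia plays Stay at [U-M] → (6, 4)
vs U/E/Out: Pia plays U → Omar plays M at [U] → Pia plays Out at [U-M] → (7, 6)
vs U/N/Stay: Pia plays U → Omar plays M at [U] → Pia plays Stay at [U-M] → (6, 4)
vs U/N/Out: Pia plays U → Omar plays M at [U] → Pia plays Out at [U-M] → (7, 6)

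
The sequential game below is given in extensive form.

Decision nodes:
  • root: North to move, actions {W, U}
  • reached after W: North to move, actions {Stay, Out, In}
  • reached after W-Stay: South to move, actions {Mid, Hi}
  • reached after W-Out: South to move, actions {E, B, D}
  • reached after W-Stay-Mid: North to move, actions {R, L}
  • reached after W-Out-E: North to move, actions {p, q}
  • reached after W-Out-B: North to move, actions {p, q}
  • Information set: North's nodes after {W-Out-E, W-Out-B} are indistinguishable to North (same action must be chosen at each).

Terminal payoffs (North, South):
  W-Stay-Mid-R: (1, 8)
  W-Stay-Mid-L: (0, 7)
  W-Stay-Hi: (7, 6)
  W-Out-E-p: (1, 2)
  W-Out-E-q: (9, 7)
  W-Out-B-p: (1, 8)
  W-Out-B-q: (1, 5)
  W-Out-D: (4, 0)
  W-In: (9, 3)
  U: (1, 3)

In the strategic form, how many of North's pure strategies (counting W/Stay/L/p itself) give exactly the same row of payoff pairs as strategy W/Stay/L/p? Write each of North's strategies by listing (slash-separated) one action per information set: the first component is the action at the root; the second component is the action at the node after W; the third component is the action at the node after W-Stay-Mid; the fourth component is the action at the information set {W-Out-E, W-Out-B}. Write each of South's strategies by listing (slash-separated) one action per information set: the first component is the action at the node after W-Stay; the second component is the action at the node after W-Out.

2

Row for W/Stay/L/p (columns Mid/E, Mid/B, Mid/D, Hi/E, Hi/B, Hi/D): (0,7) (0,7) (0,7) (7,6) (7,6) (7,6).
Under W/Stay/L/p, North's choice at the information set {W-Out-E, W-Out-B} can never be reached regardless of what South does, so varying those choices leaves every outcome unchanged.
Holding the reachable choices fixed and varying the unreachable one freely already gives 2 equivalent strategies.
No other strategy reproduces this row, so those 2 are the full class: W/Stay/L/p, W/Stay/L/q.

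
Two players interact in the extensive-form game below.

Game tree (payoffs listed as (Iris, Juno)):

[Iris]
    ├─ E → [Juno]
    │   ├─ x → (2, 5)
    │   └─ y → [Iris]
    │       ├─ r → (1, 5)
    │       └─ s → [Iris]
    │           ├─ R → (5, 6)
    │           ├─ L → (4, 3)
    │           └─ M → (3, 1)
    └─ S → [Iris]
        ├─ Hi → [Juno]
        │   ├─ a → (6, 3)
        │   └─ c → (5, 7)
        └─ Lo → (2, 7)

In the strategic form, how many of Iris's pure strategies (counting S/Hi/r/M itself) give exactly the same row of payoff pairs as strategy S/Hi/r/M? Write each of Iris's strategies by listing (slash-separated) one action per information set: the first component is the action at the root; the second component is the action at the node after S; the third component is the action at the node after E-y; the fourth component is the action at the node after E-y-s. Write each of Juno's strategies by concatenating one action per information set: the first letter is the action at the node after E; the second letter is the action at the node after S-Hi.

Row for S/Hi/r/M (columns xa, xc, ya, yc): (6,3) (5,7) (6,3) (5,7).
Under S/Hi/r/M, Iris's choice at the node after E-y and at the node after E-y-s can never be reached regardless of what Juno does, so varying those choices leaves every outcome unchanged.
Holding the reachable choices fixed and varying the unreachable ones freely already gives 2 × 3 = 6 equivalent strategies.
No other strategy reproduces this row, so those 6 are the full class: S/Hi/r/R, S/Hi/r/L, S/Hi/r/M, S/Hi/s/R, S/Hi/s/L, S/Hi/s/M.

6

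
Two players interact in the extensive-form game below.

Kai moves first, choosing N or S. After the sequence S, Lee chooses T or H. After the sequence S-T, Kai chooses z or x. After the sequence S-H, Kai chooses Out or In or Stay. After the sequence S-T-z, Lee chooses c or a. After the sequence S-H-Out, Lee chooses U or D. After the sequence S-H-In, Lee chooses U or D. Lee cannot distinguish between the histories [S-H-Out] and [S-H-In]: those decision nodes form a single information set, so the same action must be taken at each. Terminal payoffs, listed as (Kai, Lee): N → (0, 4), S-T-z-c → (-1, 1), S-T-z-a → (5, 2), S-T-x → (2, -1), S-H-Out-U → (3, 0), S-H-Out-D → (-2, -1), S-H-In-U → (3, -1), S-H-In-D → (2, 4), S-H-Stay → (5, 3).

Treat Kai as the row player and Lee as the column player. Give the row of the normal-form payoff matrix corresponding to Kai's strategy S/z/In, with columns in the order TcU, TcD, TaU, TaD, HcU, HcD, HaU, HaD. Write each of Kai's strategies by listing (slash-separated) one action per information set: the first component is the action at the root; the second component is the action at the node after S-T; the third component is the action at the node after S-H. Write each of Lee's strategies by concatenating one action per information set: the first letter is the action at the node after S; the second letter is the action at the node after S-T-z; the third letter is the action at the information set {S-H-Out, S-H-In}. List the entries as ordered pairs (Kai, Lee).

(-1,1) (-1,1) (5,2) (5,2) (3,-1) (2,4) (3,-1) (2,4)

vs TcU: Kai plays S → Lee plays T at [S] → Kai plays z at [S-T] → Lee plays c at [S-T-z] → (-1, 1)
vs TcD: Kai plays S → Lee plays T at [S] → Kai plays z at [S-T] → Lee plays c at [S-T-z] → (-1, 1)
vs TaU: Kai plays S → Lee plays T at [S] → Kai plays z at [S-T] → Lee plays a at [S-T-z] → (5, 2)
vs TaD: Kai plays S → Lee plays T at [S] → Kai plays z at [S-T] → Lee plays a at [S-T-z] → (5, 2)
vs HcU: Kai plays S → Lee plays H at [S] → Kai plays In at [S-H] → Lee plays U at [S-H-In] → (3, -1)
vs HcD: Kai plays S → Lee plays H at [S] → Kai plays In at [S-H] → Lee plays D at [S-H-In] → (2, 4)
vs HaU: Kai plays S → Lee plays H at [S] → Kai plays In at [S-H] → Lee plays U at [S-H-In] → (3, -1)
vs HaD: Kai plays S → Lee plays H at [S] → Kai plays In at [S-H] → Lee plays D at [S-H-In] → (2, 4)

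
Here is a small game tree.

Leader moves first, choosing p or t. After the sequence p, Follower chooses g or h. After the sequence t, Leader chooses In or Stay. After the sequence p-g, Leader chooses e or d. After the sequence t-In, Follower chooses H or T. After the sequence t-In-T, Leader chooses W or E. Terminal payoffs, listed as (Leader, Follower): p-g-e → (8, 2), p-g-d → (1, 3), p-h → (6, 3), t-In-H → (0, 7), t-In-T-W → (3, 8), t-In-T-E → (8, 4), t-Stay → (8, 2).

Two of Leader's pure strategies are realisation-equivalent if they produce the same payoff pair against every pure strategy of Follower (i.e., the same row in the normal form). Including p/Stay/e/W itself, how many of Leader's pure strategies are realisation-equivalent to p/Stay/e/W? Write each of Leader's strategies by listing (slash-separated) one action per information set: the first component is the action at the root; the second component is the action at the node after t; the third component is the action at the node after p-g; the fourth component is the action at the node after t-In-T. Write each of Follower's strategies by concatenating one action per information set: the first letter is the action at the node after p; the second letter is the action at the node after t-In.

Row for p/Stay/e/W (columns gH, gT, hH, hT): (8,2) (8,2) (6,3) (6,3).
Under p/Stay/e/W, Leader's choice at the node after t and at the node after t-In-T can never be reached regardless of what Follower does, so varying those choices leaves every outcome unchanged.
Holding the reachable choices fixed and varying the unreachable ones freely already gives 2 × 2 = 4 equivalent strategies.
No other strategy reproduces this row, so those 4 are the full class: p/In/e/W, p/In/e/E, p/Stay/e/W, p/Stay/e/E.

4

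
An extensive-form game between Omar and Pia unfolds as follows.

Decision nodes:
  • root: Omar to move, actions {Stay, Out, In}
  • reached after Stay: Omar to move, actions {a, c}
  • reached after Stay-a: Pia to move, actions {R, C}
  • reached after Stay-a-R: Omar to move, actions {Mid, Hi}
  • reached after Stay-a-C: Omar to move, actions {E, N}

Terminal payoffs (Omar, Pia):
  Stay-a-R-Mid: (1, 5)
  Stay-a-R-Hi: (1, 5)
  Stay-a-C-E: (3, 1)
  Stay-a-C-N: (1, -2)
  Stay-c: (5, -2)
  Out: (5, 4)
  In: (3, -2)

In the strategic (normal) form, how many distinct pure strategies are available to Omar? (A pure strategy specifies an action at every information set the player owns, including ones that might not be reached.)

24

Omar owns the root with actions {Stay, Out, In} — three choices.
Omar owns the node after Stay with actions {a, c} — two choices.
Omar owns the node after Stay-a-R with actions {Mid, Hi} — two choices.
Omar owns the node after Stay-a-C with actions {E, N} — two choices.
A pure strategy fixes one action at each information set independently, so the count is the product 3 × 2 × 2 × 2 = 24.
(For reference, Pia has 2 pure strategies, giving a 24×2 normal-form matrix.)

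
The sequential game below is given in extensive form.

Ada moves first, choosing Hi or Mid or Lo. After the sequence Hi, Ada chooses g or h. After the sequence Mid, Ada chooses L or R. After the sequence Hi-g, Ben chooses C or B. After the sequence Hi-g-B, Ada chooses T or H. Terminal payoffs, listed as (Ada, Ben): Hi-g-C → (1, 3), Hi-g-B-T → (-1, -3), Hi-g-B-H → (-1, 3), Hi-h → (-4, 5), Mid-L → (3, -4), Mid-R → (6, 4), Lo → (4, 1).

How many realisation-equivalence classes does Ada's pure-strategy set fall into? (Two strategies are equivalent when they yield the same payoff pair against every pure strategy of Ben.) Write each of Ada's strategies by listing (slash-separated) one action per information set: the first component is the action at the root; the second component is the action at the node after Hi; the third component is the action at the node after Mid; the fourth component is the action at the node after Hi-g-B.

6

Ada has 24 pure strategies: Hi/g/L/T, Hi/g/L/H, Hi/g/R/T, Hi/g/R/H, Hi/h/L/T, Hi/h/L/H, Hi/h/R/T, Hi/h/R/H, Mid/g/L/T, Mid/g/L/H, Mid/g/R/T, Mid/g/R/H, Mid/h/L/T, Mid/h/L/H, Mid/h/R/T, Mid/h/R/H, Lo/g/L/T, Lo/g/L/H, Lo/g/R/T, Lo/g/R/H, Lo/h/L/T, Lo/h/L/H, Lo/h/R/T, Lo/h/R/H. Columns: C, B.
{Hi/g/L/T, Hi/g/R/T} → row (1,3) (-1,-3)
{Hi/g/L/H, Hi/g/R/H} → row (1,3) (-1,3)
{Hi/h/L/T, Hi/h/L/H, Hi/h/R/T, Hi/h/R/H} → row (-4,5) (-4,5)
{Mid/g/L/T, Mid/g/L/H, Mid/h/L/T, Mid/h/L/H} → row (3,-4) (3,-4)
{Mid/g/R/T, Mid/g/R/H, Mid/h/R/T, Mid/h/R/H} → row (6,4) (6,4)
{Lo/g/L/T, Lo/g/L/H, Lo/g/R/T, Lo/g/R/H, Lo/h/L/T, Lo/h/L/H, Lo/h/R/T, Lo/h/R/H} → row (4,1) (4,1)
That's 6 distinct rows out of 24 strategies.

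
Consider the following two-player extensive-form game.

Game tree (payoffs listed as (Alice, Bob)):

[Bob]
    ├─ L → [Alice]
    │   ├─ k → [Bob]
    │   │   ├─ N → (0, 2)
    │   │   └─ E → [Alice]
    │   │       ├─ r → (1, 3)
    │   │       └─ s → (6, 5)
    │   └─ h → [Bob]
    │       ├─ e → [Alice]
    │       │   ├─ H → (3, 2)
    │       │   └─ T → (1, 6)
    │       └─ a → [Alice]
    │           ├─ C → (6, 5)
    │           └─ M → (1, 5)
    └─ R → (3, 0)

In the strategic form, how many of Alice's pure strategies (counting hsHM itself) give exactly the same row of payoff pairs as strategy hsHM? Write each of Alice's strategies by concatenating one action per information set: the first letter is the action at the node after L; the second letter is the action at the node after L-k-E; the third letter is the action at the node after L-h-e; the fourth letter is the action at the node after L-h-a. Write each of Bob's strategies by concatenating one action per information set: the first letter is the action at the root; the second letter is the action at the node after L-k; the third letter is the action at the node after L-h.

Row for hsHM (columns LNe, LNa, LEe, LEa, RNe, RNa, REe, REa): (3,2) (1,5) (3,2) (1,5) (3,0) (3,0) (3,0) (3,0).
Under hsHM, Alice's choice at the node after L-k-E can never be reached regardless of what Bob does, so varying those choices leaves every outcome unchanged.
Holding the reachable choices fixed and varying the unreachable one freely already gives 2 equivalent strategies.
No other strategy reproduces this row, so those 2 are the full class: hrHM, hsHM.

2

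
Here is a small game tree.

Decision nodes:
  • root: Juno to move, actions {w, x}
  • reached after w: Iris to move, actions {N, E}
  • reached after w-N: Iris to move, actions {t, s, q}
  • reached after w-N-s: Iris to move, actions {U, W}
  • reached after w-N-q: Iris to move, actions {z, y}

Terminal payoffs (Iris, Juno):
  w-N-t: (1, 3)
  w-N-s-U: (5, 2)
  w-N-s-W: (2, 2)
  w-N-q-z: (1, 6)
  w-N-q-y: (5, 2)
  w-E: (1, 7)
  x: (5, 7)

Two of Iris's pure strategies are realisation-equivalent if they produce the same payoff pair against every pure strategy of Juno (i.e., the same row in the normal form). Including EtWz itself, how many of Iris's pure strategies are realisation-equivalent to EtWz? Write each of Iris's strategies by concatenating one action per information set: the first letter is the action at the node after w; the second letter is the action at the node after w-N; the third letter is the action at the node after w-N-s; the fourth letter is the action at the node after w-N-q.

12

Row for EtWz (columns w, x): (1,7) (5,7).
Under EtWz, Iris's choice at the node after w-N and at the node after w-N-s and at the node after w-N-q can never be reached regardless of what Juno does, so varying those choices leaves every outcome unchanged.
Holding the reachable choices fixed and varying the unreachable ones freely already gives 3 × 2 × 2 = 12 equivalent strategies.
No other strategy reproduces this row, so those 12 are the full class: EtUz, EtUy, EtWz, EtWy, EsUz, EsUy, EsWz, EsWy, EqUz, EqUy, EqWz, EqWy.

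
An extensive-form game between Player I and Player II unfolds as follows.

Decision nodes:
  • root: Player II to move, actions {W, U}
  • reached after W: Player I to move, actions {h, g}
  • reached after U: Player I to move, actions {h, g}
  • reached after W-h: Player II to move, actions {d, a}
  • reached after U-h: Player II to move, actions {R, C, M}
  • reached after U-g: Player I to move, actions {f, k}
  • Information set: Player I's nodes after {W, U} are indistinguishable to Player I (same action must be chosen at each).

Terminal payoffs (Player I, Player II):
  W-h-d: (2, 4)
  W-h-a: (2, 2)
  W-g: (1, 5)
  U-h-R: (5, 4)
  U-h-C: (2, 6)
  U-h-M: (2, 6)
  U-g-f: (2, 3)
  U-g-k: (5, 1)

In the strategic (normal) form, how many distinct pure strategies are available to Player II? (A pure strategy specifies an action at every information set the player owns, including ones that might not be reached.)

Player II owns the root with actions {W, U} — two choices.
Player II owns the node after W-h with actions {d, a} — two choices.
Player II owns the node after U-h with actions {R, C, M} — three choices.
A pure strategy fixes one action at each information set independently, so the count is the product 2 × 2 × 3 = 12.

12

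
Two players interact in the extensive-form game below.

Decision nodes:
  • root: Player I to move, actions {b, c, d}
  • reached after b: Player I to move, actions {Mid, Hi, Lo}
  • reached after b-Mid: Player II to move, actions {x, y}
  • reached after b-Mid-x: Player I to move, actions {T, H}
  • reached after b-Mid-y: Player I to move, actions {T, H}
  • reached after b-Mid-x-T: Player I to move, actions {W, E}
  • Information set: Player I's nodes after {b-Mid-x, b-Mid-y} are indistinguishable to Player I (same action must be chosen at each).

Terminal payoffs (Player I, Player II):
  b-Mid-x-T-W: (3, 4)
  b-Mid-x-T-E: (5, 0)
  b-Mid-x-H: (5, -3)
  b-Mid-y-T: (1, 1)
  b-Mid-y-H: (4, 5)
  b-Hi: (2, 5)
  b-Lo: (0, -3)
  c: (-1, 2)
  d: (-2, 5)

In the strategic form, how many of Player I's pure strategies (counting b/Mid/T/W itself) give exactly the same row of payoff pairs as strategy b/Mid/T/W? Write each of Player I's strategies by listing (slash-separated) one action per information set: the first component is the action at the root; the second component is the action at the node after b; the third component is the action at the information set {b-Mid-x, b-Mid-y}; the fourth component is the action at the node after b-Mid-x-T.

1

Row for b/Mid/T/W (columns x, y): (3,4) (1,1).
Every one of Player I's information sets is on the play path for some reply by Player II when Player I follows b/Mid/T/W.
Changing the action at any of them therefore changes at least one column, so only b/Mid/T/W itself gives this row.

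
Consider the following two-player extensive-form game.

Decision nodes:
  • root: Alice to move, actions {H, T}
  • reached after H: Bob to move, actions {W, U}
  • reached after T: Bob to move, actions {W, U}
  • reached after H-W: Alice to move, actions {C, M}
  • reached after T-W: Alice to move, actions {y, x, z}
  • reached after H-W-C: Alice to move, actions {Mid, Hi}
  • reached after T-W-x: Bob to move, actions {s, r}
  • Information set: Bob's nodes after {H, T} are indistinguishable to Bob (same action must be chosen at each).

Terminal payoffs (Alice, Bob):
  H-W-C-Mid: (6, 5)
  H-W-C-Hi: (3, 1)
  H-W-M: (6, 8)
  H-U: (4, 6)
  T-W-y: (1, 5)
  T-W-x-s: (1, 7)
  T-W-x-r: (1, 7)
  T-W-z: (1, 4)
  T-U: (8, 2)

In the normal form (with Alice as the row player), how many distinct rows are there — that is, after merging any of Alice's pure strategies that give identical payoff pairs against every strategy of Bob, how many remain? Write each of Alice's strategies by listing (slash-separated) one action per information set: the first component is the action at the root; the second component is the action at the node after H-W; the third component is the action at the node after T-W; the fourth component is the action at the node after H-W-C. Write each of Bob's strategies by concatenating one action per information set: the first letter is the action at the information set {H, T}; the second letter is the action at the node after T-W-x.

Alice has 24 pure strategies: H/C/y/Mid, H/C/y/Hi, H/C/x/Mid, H/C/x/Hi, H/C/z/Mid, H/C/z/Hi, H/M/y/Mid, H/M/y/Hi, H/M/x/Mid, H/M/x/Hi, H/M/z/Mid, H/M/z/Hi, T/C/y/Mid, T/C/y/Hi, T/C/x/Mid, T/C/x/Hi, T/C/z/Mid, T/C/z/Hi, T/M/y/Mid, T/M/y/Hi, T/M/x/Mid, T/M/x/Hi, T/M/z/Mid, T/M/z/Hi. Columns: Ws, Wr, Us, Ur.
{H/C/y/Mid, H/C/x/Mid, H/C/z/Mid} → row (6,5) (6,5) (4,6) (4,6)
{H/C/y/Hi, H/C/x/Hi, H/C/z/Hi} → row (3,1) (3,1) (4,6) (4,6)
{H/M/y/Mid, H/M/y/Hi, H/M/x/Mid, H/M/x/Hi, H/M/z/Mid, H/M/z/Hi} → row (6,8) (6,8) (4,6) (4,6)
{T/C/y/Mid, T/C/y/Hi, T/M/y/Mid, T/M/y/Hi} → row (1,5) (1,5) (8,2) (8,2)
{T/C/x/Mid, T/C/x/Hi, T/M/x/Mid, T/M/x/Hi} → row (1,7) (1,7) (8,2) (8,2)
{T/C/z/Mid, T/C/z/Hi, T/M/z/Mid, T/M/z/Hi} → row (1,4) (1,4) (8,2) (8,2)
That's 6 distinct rows out of 24 strategies.

6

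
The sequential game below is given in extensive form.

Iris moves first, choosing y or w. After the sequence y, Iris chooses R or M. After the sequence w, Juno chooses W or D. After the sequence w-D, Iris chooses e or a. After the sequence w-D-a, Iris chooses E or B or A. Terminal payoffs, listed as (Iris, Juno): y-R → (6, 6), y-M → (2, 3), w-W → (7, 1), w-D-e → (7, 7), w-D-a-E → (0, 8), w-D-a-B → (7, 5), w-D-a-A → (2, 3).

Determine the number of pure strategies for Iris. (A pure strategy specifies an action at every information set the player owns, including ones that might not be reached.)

Iris owns the root with actions {y, w} — two choices.
Iris owns the node after y with actions {R, M} — two choices.
Iris owns the node after w-D with actions {e, a} — two choices.
Iris owns the node after w-D-a with actions {E, B, A} — three choices.
A pure strategy fixes one action at each information set independently, so the count is the product 2 × 2 × 2 × 3 = 24.
(For reference, Juno has 2 pure strategies, giving a 24×2 normal-form matrix.)

24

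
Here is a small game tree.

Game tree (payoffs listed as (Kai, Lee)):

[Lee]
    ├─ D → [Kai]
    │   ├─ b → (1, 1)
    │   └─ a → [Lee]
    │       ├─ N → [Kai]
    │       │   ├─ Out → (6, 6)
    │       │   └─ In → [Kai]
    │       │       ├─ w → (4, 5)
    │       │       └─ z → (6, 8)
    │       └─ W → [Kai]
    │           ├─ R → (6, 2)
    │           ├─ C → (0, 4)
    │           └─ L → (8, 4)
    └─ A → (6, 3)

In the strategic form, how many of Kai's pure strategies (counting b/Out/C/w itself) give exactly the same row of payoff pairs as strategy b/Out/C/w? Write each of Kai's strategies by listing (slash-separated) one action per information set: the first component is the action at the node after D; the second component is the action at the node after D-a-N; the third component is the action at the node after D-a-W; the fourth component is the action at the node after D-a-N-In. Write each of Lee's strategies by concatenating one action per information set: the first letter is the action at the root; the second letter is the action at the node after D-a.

Row for b/Out/C/w (columns DN, DW, AN, AW): (1,1) (1,1) (6,3) (6,3).
Under b/Out/C/w, Kai's choice at the node after D-a-N and at the node after D-a-W and at the node after D-a-N-In can never be reached regardless of what Lee does, so varying those choices leaves every outcome unchanged.
Holding the reachable choices fixed and varying the unreachable ones freely already gives 2 × 3 × 2 = 12 equivalent strategies.
No other strategy reproduces this row, so those 12 are the full class: b/Out/R/w, b/Out/R/z, b/Out/C/w, b/Out/C/z, b/Out/L/w, b/Out/L/z, b/In/R/w, b/In/R/z, b/In/C/w, b/In/C/z, b/In/L/w, b/In/L/z.

12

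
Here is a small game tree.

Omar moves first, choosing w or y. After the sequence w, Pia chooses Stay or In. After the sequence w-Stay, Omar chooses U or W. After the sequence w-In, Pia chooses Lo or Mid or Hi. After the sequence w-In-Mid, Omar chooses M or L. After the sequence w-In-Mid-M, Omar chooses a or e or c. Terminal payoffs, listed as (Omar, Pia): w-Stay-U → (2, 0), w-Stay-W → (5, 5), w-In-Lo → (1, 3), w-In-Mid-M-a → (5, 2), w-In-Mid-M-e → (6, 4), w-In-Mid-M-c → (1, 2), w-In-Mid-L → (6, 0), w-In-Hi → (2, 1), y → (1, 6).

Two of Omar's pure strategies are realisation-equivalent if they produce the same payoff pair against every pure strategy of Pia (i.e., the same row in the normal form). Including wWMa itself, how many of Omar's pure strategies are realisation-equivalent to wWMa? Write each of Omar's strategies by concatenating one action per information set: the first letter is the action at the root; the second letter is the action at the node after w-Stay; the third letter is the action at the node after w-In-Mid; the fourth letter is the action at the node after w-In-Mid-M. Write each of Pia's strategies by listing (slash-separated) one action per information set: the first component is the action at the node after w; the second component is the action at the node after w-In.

Row for wWMa (columns Stay/Lo, Stay/Mid, Stay/Hi, In/Lo, In/Mid, In/Hi): (5,5) (5,5) (5,5) (1,3) (5,2) (2,1).
Every one of Omar's information sets is on the play path for some reply by Pia when Omar follows wWMa.
Changing the action at any of them therefore changes at least one column, so only wWMa itself gives this row.

1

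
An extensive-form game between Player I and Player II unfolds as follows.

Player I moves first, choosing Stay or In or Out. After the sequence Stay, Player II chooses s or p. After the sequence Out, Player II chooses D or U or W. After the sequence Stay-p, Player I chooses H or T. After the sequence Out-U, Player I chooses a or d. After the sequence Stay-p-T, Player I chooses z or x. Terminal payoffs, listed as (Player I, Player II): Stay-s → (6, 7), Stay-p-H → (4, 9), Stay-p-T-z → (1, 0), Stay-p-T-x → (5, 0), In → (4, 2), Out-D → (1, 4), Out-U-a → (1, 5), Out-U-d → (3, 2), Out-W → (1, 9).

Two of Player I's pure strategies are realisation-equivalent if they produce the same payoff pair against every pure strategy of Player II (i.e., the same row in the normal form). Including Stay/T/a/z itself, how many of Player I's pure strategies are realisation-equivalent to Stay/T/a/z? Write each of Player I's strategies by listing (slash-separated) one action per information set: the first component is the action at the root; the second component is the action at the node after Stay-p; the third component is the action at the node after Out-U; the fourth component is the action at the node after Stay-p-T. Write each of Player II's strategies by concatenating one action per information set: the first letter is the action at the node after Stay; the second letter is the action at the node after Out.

2

Row for Stay/T/a/z (columns sD, sU, sW, pD, pU, pW): (6,7) (6,7) (6,7) (1,0) (1,0) (1,0).
Under Stay/T/a/z, Player I's choice at the node after Out-U can never be reached regardless of what Player II does, so varying those choices leaves every outcome unchanged.
Holding the reachable choices fixed and varying the unreachable one freely already gives 2 equivalent strategies.
No other strategy reproduces this row, so those 2 are the full class: Stay/T/a/z, Stay/T/d/z.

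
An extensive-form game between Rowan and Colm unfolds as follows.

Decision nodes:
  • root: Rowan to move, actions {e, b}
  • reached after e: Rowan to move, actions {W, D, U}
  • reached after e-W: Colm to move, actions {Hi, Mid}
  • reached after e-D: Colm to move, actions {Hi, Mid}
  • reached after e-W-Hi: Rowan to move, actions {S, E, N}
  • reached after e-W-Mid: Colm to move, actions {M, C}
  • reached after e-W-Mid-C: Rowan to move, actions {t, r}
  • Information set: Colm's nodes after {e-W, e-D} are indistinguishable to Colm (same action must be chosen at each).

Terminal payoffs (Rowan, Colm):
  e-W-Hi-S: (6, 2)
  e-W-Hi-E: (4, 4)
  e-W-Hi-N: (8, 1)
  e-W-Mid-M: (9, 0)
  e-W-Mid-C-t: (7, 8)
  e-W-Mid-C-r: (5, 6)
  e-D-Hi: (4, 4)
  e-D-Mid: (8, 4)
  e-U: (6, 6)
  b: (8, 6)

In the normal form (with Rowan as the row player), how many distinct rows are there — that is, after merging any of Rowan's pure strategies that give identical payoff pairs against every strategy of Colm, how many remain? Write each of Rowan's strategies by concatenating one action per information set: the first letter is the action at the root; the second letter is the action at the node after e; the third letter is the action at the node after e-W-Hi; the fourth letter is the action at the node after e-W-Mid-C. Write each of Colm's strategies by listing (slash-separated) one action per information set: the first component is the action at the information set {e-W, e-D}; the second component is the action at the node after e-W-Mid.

Rowan has 36 pure strategies: eWSt, eWSr, eWEt, eWEr, eWNt, eWNr, eDSt, eDSr, eDEt, eDEr, eDNt, eDNr, eUSt, eUSr, eUEt, eUEr, eUNt, eUNr, bWSt, bWSr, bWEt, bWEr, bWNt, bWNr, bDSt, bDSr, bDEt, bDEr, bDNt, bDNr, bUSt, bUSr, bUEt, bUEr, bUNt, bUNr. Columns: Hi/M, Hi/C, Mid/M, Mid/C.
{eWSt} → row (6,2) (6,2) (9,0) (7,8)
{eWSr} → row (6,2) (6,2) (9,0) (5,6)
{eWEt} → row (4,4) (4,4) (9,0) (7,8)
{eWEr} → row (4,4) (4,4) (9,0) (5,6)
{eWNt} → row (8,1) (8,1) (9,0) (7,8)
{eWNr} → row (8,1) (8,1) (9,0) (5,6)
{eDSt, eDSr, eDEt, eDEr, eDNt, eDNr} → row (4,4) (4,4) (8,4) (8,4)
{eUSt, eUSr, eUEt, eUEr, eUNt, eUNr} → row (6,6) (6,6) (6,6) (6,6)
{bWSt, bWSr, bWEt, bWEr, bWNt, bWNr, bDSt, bDSr, bDEt, bDEr, bDNt, bDNr, bUSt, bUSr, bUEt, bUEr, bUNt, bUNr} → row (8,6) (8,6) (8,6) (8,6)
That's 9 distinct rows out of 36 strategies.

9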